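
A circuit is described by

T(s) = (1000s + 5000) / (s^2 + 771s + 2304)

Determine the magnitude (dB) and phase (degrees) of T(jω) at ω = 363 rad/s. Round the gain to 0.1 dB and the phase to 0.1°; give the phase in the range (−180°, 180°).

Substitute s = j363:
Numerator: 1000(j363) + 5000 = 5000 + j363000
Denominator: (j363)^2 + 771(j363) + 2304 = -129465 + j279873
|N| = √(5000² + 363000²) ≈ 3.6303e+05, ∠N ≈ 89.21°
|D| = √(129465² + 279873²) ≈ 3.0837e+05, ∠D ≈ 114.82°
|T| = 3.6303e+05 / 3.0837e+05 ≈ 1.1773
Gain = 20 log₁₀(1.1773) ≈ 1.42 dB
∠T = 89.21° − 114.82° = -25.61°

1.4 dB, -25.6°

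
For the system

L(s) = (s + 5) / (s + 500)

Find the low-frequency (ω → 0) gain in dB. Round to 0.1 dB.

-40.0 dB

L(0) = 1·5 / (500) = 0.01
20 log₁₀(0.01) ≈ -40.00 dB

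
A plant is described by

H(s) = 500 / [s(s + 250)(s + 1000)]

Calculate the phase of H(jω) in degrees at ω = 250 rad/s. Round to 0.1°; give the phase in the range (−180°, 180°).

-149.0°

At s = jω = j250:
pole (s+250): 250 + j250 → |·| = √(250²+250²) = √125000 ≈ 353.55, ∠ = arctan(250/250) ≈ 45.00°
pole (s+1000): 1000 + j250 → |·| = √(1000²+250²) = √1062500 ≈ 1030.8, ∠ = arctan(250/1000) ≈ 14.04°
pole at origin: |s| = 250, ∠ = 90.00° (in denominator)
∠H = 0.00° − 149.04° = -149.04°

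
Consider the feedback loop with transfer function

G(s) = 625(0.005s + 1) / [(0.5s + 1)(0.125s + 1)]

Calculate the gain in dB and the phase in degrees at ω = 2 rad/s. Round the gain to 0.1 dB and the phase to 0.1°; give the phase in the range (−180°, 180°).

At ω = 2 rad/s:
zero (1 + j2·0.005) = 1 + j0.01 → |·| ≈ 1, ∠ ≈ 0.57°
pole (1 + j2·0.5) = 1 + j1 → |·| ≈ 1.4142, ∠ ≈ 45.00°
pole (1 + j2·0.125) = 1 + j0.25 → |·| ≈ 1.0308, ∠ ≈ 14.04°
|G| = 625 · 1 / (1.4142 · 1.0308) ≈ 428.74
Gain = 20 log₁₀(428.74) ≈ 52.64 dB
∠G = (0.57°) − (45.00° + 14.04°) = -58.47°

52.6 dB, -58.5°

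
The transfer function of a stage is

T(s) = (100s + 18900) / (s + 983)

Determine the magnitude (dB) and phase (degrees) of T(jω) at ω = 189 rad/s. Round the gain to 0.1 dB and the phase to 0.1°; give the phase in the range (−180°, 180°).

Substitute s = j189:
Numerator: 100(j189) + 18900 = 18900 + j18900
Denominator: (j189) + 983 = 983 + j189
|N| = √(18900² + 18900²) ≈ 26729, ∠N ≈ 45.00°
|D| = √(983² + 189²) ≈ 1001, ∠D ≈ 10.88°
|T| = 26729 / 1001 ≈ 26.702
Gain = 20 log₁₀(26.702) ≈ 28.53 dB
∠T = 45.00° − 10.88° = 34.12°

28.5 dB, 34.1°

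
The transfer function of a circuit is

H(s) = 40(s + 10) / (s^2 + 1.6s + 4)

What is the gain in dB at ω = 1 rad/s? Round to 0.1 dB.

At s = jω = j1:
zero (s+10): 10 + j1 → |·| = √(10²+1²) = √101 ≈ 10.05, ∠ = arctan(1/10) ≈ 5.71°
quadratic: (j1)² + 1.6·j1 + 4 = 3 + j1.6 → |·| ≈ 3.4, ∠ ≈ 28.07°
|H| = 40 · 10.05 / 3.4 ≈ 118.24
Gain = 20 log₁₀(118.24) ≈ 41.46 dB

41.5 dB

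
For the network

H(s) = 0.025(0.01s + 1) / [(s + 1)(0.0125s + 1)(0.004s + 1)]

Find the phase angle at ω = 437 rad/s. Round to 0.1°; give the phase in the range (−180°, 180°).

-152.6°

At ω = 437 rad/s:
zero (1 + j437·0.01) = 1 + j4.37 → |·| ≈ 4.483, ∠ ≈ 77.11°
pole (1 + j437·1) = 1 + j437 → |·| ≈ 437, ∠ ≈ 89.87°
pole (1 + j437·0.0125) = 1 + j5.4625 → |·| ≈ 5.5533, ∠ ≈ 79.63°
pole (1 + j437·0.004) = 1 + j1.748 → |·| ≈ 2.0138, ∠ ≈ 60.23°
∠H = (77.11°) − (89.87° + 79.63° + 60.23°) = -152.62°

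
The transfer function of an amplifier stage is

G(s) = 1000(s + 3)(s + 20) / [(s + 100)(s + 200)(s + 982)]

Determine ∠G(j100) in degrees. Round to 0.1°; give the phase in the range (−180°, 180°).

89.6°

At s = jω = j100:
zero (s+3): 3 + j100 → |·| = √(3²+100²) = √10009 ≈ 100.04, ∠ = arctan(100/3) ≈ 88.28°
zero (s+20): 20 + j100 → |·| = √(20²+100²) = √10400 ≈ 101.98, ∠ = arctan(100/20) ≈ 78.69°
pole (s+100): 100 + j100 → |·| = √(100²+100²) = √20000 ≈ 141.42, ∠ = arctan(100/100) ≈ 45.00°
pole (s+200): 200 + j100 → |·| = √(200²+100²) = √50000 ≈ 223.61, ∠ = arctan(100/200) ≈ 26.57°
pole (s+982): 982 + j100 → |·| = √(982²+100²) = √974324 ≈ 987.08, ∠ = arctan(100/982) ≈ 5.81°
∠G = 166.97° − 77.38° = 89.59°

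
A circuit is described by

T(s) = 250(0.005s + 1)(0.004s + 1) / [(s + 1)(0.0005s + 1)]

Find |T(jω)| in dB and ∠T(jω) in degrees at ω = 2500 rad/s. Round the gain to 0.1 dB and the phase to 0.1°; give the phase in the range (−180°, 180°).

At ω = 2500 rad/s:
zero (1 + j2500·0.005) = 1 + j12.5 → |·| ≈ 12.54, ∠ ≈ 85.43°
zero (1 + j2500·0.004) = 1 + j10 → |·| ≈ 10.05, ∠ ≈ 84.29°
pole (1 + j2500·1) = 1 + j2500 → |·| ≈ 2500, ∠ ≈ 89.98°
pole (1 + j2500·0.0005) = 1 + j1.25 → |·| ≈ 1.6008, ∠ ≈ 51.34°
|T| = 250 · 12.54 · 10.05 / (2500 · 1.6008) ≈ 7.8728
Gain = 20 log₁₀(7.8728) ≈ 17.92 dB
∠T = (85.43° + 84.29°) − (89.98° + 51.34°) = 28.40°

17.9 dB, 28.4°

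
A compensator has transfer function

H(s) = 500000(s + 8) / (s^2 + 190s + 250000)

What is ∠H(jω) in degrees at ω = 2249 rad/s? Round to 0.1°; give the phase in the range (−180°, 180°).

At s = jω = j2249:
zero (s+8): 8 + j2249 → |·| = √(8²+2249²) = √5058065 ≈ 2249, ∠ = arctan(2249/8) ≈ 89.80°
quadratic: (j2249)² + 190·j2249 + 250000 = -4808001 + j427310 → |·| ≈ 4.827e+06, ∠ ≈ 174.92°
∠H = 89.80° − 174.92° = -85.12°

-85.1°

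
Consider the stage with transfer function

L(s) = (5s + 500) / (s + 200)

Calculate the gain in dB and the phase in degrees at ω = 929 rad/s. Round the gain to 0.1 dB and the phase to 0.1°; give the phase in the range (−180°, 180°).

Substitute s = j929:
Numerator: 5(j929) + 500 = 500 + j4645
Denominator: (j929) + 200 = 200 + j929
|N| = √(500² + 4645²) ≈ 4671.8, ∠N ≈ 83.86°
|D| = √(200² + 929²) ≈ 950.28, ∠D ≈ 77.85°
|L| = 4671.8 / 950.28 ≈ 4.9162
Gain = 20 log₁₀(4.9162) ≈ 13.83 dB
∠L = 83.86° − 77.85° = 6.01°

13.8 dB, 6.0°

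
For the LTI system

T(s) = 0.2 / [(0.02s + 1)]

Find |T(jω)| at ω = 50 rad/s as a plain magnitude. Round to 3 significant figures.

At ω = 50 rad/s:
pole (1 + j50·0.02) = 1 + j1 → |·| ≈ 1.4142, ∠ ≈ 45.00°
|T| = 0.2 · 1 / (1.4142) ≈ 0.14142

0.141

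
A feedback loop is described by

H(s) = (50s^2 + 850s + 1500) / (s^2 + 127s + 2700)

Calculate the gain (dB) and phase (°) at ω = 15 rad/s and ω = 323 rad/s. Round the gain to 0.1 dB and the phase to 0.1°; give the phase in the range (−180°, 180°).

ω = 15: 14.2 dB, 89.8°; ω = 323: 33.6 dB, 19.0°

Substitute s = j15:
Numerator: 50(j15)^2 + 850(j15) + 1500 = -9750 + j12750
Denominator: (j15)^2 + 127(j15) + 2700 = 2475 + j1905
|N| = √(9750² + 12750²) ≈ 16051, ∠N ≈ 127.41°
|D| = √(2475² + 1905²) ≈ 3123.2, ∠D ≈ 37.59°
|H| = 16051 / 3123.2 ≈ 5.1393
Gain = 20 log₁₀(5.1393) ≈ 14.22 dB
∠H = 127.41° − 37.59° = 89.82°

Substitute s = j323:
Numerator: 50(j323)^2 + 850(j323) + 1500 = -5214950 + j274550
Denominator: (j323)^2 + 127(j323) + 2700 = -101629 + j41021
|N| = √(5214950² + 274550²) ≈ 5.2222e+06, ∠N ≈ 176.99°
|D| = √(101629² + 41021²) ≈ 1.096e+05, ∠D ≈ 158.02°
|H| = 5.2222e+06 / 1.096e+05 ≈ 47.648
Gain = 20 log₁₀(47.648) ≈ 33.56 dB
∠H = 176.99° − 158.02° = 18.97°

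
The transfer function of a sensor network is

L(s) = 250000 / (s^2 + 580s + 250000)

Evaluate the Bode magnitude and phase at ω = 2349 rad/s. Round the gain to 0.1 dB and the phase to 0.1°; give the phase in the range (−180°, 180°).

At s = jω = j2349:
quadratic: (j2349)² + 580·j2349 + 250000 = -5267801 + j1362420 → |·| ≈ 5.4411e+06, ∠ ≈ 165.50°
|L| = 250000 / 5.4411e+06 ≈ 0.045947
Gain = 20 log₁₀(0.045947) ≈ -26.75 dB
∠L = 0.00° − 165.50° = -165.50°

-26.8 dB, -165.5°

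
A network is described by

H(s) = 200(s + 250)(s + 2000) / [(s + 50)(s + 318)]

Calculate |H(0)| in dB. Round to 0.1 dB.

76.0 dB

H(0) = 200·250·2000 / (50·318) ≈ 6289.3
20 log₁₀(6289.3) ≈ 75.97 dB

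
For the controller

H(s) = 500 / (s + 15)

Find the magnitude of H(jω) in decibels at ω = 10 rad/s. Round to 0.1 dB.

At s = jω = j10:
pole (s+15): 15 + j10 → |·| = √(15²+10²) = √325 ≈ 18.028, ∠ = arctan(10/15) ≈ 33.69°
|H| = 500 / 18.028 ≈ 27.735
Gain = 20 log₁₀(27.735) ≈ 28.86 dB

28.9 dB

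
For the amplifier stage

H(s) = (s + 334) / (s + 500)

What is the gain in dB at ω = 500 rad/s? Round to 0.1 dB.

-1.4 dB

At s = jω = j500:
zero (s+334): 334 + j500 → |·| = √(334²+500²) = √361556 ≈ 601.3, ∠ = arctan(500/334) ≈ 56.26°
pole (s+500): 500 + j500 → |·| = √(500²+500²) = √500000 ≈ 707.11, ∠ = arctan(500/500) ≈ 45.00°
|H| = 1 · 601.3 / 707.11 ≈ 0.85036
Gain = 20 log₁₀(0.85036) ≈ -1.41 dB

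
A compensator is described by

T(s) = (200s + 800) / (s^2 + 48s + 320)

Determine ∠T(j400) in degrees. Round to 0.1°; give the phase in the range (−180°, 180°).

-83.7°

Substitute s = j400:
Numerator: 200(j400) + 800 = 800 + j80000
Denominator: (j400)^2 + 48(j400) + 320 = -159680 + j19200
|N| = √(800² + 80000²) ≈ 80004, ∠N ≈ 89.43°
|D| = √(159680² + 19200²) ≈ 1.6083e+05, ∠D ≈ 173.14°
∠T = 89.43° − 173.14° = -83.71°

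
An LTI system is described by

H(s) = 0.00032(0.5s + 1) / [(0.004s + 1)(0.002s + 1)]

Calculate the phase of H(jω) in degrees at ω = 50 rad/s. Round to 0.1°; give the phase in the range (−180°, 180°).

At ω = 50 rad/s:
zero (1 + j50·0.5) = 1 + j25 → |·| ≈ 25.02, ∠ ≈ 87.71°
pole (1 + j50·0.004) = 1 + j0.2 → |·| ≈ 1.0198, ∠ ≈ 11.31°
pole (1 + j50·0.002) = 1 + j0.1 → |·| ≈ 1.005, ∠ ≈ 5.71°
∠H = (87.71°) − (11.31° + 5.71°) = 70.69°

70.7°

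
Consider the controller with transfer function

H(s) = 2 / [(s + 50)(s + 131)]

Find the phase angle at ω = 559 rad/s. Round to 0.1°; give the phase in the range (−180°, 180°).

At s = jω = j559:
pole (s+50): 50 + j559 → |·| = √(50²+559²) = √314981 ≈ 561.23, ∠ = arctan(559/50) ≈ 84.89°
pole (s+131): 131 + j559 → |·| = √(131²+559²) = √329642 ≈ 574.14, ∠ = arctan(559/131) ≈ 76.81°
∠H = 0.00° − 161.70° = -161.70°

-161.7°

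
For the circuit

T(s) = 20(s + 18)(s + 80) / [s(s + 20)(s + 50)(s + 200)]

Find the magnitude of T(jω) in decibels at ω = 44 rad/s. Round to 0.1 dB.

At s = jω = j44:
zero (s+18): 18 + j44 → |·| = √(18²+44²) = √2260 ≈ 47.539, ∠ = arctan(44/18) ≈ 67.75°
zero (s+80): 80 + j44 → |·| = √(80²+44²) = √8336 ≈ 91.302, ∠ = arctan(44/80) ≈ 28.81°
pole (s+20): 20 + j44 → |·| = √(20²+44²) = √2336 ≈ 48.332, ∠ = arctan(44/20) ≈ 65.56°
pole (s+50): 50 + j44 → |·| = √(50²+44²) = √4436 ≈ 66.603, ∠ = arctan(44/50) ≈ 41.35°
pole (s+200): 200 + j44 → |·| = √(200²+44²) = √41936 ≈ 204.78, ∠ = arctan(44/200) ≈ 12.41°
pole at origin: |s| = 44, ∠ = 90.00° (in denominator)
|T| = 20 · 4340.4 / 2.9005e+07 ≈ 0.0029929
Gain = 20 log₁₀(0.0029929) ≈ -50.48 dB

-50.5 dB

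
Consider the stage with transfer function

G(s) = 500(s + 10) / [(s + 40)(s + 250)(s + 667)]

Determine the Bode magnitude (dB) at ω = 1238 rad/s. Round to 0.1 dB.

-71.0 dB

At s = jω = j1238:
zero (s+10): 10 + j1238 → |·| = √(10²+1238²) = √1532744 ≈ 1238, ∠ = arctan(1238/10) ≈ 89.54°
pole (s+40): 40 + j1238 → |·| = √(40²+1238²) = √1534244 ≈ 1238.6, ∠ = arctan(1238/40) ≈ 88.15°
pole (s+250): 250 + j1238 → |·| = √(250²+1238²) = √1595144 ≈ 1263, ∠ = arctan(1238/250) ≈ 78.58°
pole (s+667): 667 + j1238 → |·| = √(667²+1238²) = √1977533 ≈ 1406.2, ∠ = arctan(1238/667) ≈ 61.69°
|G| = 500 · 1238 / 2.1998e+09 ≈ 0.00028139
Gain = 20 log₁₀(0.00028139) ≈ -71.01 dB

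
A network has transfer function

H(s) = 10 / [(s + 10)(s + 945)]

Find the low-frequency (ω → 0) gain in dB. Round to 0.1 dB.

-59.5 dB

H(0) = 10 / (10·945) ≈ 0.0010582
20 log₁₀(0.0010582) ≈ -59.51 dB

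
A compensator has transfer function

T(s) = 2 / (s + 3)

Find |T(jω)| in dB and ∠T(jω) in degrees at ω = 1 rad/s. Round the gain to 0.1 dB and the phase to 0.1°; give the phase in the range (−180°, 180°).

-4.0 dB, -18.4°

Substitute s = j1:
Numerator: 2 = 2 + j0
Denominator: (j1) + 3 = 3 + j1
|N| = √(2² + 0²) ≈ 2, ∠N ≈ 0.00°
|D| = √(3² + 1²) ≈ 3.1623, ∠D ≈ 18.43°
|T| = 2 / 3.1623 ≈ 0.63245
Gain = 20 log₁₀(0.63245) ≈ -3.98 dB
∠T = 0.00° − 18.43° = -18.43°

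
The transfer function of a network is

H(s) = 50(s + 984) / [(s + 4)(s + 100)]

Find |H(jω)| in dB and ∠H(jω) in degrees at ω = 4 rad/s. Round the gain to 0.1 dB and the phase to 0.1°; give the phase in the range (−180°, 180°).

At s = jω = j4:
zero (s+984): 984 + j4 → |·| = √(984²+4²) = √968272 ≈ 984.01, ∠ = arctan(4/984) ≈ 0.23°
pole (s+4): 4 + j4 → |·| = √(4²+4²) = √32 ≈ 5.6569, ∠ = arctan(4/4) ≈ 45.00°
pole (s+100): 100 + j4 → |·| = √(100²+4²) = √10016 ≈ 100.08, ∠ = arctan(4/100) ≈ 2.29°
|H| = 50 · 984.01 / 566.14 ≈ 86.905
Gain = 20 log₁₀(86.905) ≈ 38.78 dB
∠H = 0.23° − 47.29° = -47.06°

38.8 dB, -47.1°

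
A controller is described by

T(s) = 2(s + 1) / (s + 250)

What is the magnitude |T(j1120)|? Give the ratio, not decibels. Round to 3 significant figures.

1.95

At s = jω = j1120:
zero (s+1): 1 + j1120 → |·| = √(1²+1120²) = √1254401 ≈ 1120, ∠ = arctan(1120/1) ≈ 89.95°
pole (s+250): 250 + j1120 → |·| = √(250²+1120²) = √1316900 ≈ 1147.6, ∠ = arctan(1120/250) ≈ 77.42°
|T| = 2 · 1120 / 1147.6 ≈ 1.9519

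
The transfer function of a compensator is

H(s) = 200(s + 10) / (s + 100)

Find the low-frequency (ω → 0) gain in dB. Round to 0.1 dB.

H(0) = 200·10 / (100) = 20
20 log₁₀(20) ≈ 26.02 dB

26.0 dB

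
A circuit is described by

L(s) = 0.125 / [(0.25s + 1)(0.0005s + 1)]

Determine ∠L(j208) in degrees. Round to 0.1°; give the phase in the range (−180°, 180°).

At ω = 208 rad/s:
pole (1 + j208·0.25) = 1 + j52 → |·| ≈ 52.01, ∠ ≈ 88.90°
pole (1 + j208·0.0005) = 1 + j0.104 → |·| ≈ 1.0054, ∠ ≈ 5.94°
∠L = (0°) − (88.90° + 5.94°) = -94.84°

-94.8°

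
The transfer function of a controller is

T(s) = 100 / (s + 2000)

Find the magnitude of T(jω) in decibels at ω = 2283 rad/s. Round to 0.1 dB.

At s = jω = j2283:
pole (s+2000): 2000 + j2283 → |·| = √(2000²+2283²) = √9212089 ≈ 3035.1, ∠ = arctan(2283/2000) ≈ 48.78°
|T| = 100 / 3035.1 ≈ 0.032948
Gain = 20 log₁₀(0.032948) ≈ -29.64 dB

-29.6 dB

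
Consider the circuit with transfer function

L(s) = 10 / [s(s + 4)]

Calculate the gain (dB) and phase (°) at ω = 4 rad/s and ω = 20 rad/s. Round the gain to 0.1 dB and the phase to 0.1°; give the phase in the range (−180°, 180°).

ω = 4: -7.1 dB, -135.0°; ω = 20: -32.2 dB, -168.7°

At s = jω = j4:
pole (s+4): 4 + j4 → |·| = √(4²+4²) = √32 ≈ 5.6569, ∠ = arctan(4/4) ≈ 45.00°
pole at origin: |s| = 4, ∠ = 90.00° (in denominator)
|L| = 10 / 22.628 ≈ 0.44193
Gain = 20 log₁₀(0.44193) ≈ -7.09 dB
∠L = 0.00° − 135.00° = -135.00°

At s = jω = j20:
pole (s+4): 4 + j20 → |·| = √(4²+20²) = √416 ≈ 20.396, ∠ = arctan(20/4) ≈ 78.69°
pole at origin: |s| = 20, ∠ = 90.00° (in denominator)
|L| = 10 / 407.92 ≈ 0.024515
Gain = 20 log₁₀(0.024515) ≈ -32.21 dB
∠L = 0.00° − 168.69° = -168.69°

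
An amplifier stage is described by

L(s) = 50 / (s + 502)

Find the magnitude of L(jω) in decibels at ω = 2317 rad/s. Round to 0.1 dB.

-33.5 dB

Substitute s = j2317:
Numerator: 50 = 50 + j0
Denominator: (j2317) + 502 = 502 + j2317
|N| = √(50² + 0²) ≈ 50, ∠N ≈ 0.00°
|D| = √(502² + 2317²) ≈ 2370.8, ∠D ≈ 77.78°
|L| = 50 / 2370.8 ≈ 0.02109
Gain = 20 log₁₀(0.02109) ≈ -33.52 dB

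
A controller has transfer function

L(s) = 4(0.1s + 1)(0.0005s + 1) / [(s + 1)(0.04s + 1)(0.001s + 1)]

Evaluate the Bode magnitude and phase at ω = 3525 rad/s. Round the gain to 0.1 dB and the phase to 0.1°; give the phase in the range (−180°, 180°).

At ω = 3525 rad/s:
zero (1 + j3525·0.1) = 1 + j352.5 → |·| ≈ 352.5, ∠ ≈ 89.84°
zero (1 + j3525·0.0005) = 1 + j1.7625 → |·| ≈ 2.0264, ∠ ≈ 60.43°
pole (1 + j3525·1) = 1 + j3525 → |·| ≈ 3525, ∠ ≈ 89.98°
pole (1 + j3525·0.04) = 1 + j141 → |·| ≈ 141, ∠ ≈ 89.59°
pole (1 + j3525·0.001) = 1 + j3.525 → |·| ≈ 3.6641, ∠ ≈ 74.16°
|L| = 4 · 352.5 · 2.0264 / (3525 · 141 · 3.6641) ≈ 0.0015689
Gain = 20 log₁₀(0.0015689) ≈ -56.09 dB
∠L = (89.84° + 60.43°) − (89.98° + 89.59° + 74.16°) = -103.46°

-56.1 dB, -103.5°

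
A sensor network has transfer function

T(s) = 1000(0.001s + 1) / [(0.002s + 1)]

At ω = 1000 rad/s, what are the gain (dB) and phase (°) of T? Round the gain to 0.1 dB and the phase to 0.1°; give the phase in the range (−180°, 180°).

56.0 dB, -18.4°

At ω = 1000 rad/s:
zero (1 + j1000·0.001) = 1 + j1 → |·| ≈ 1.4142, ∠ ≈ 45.00°
pole (1 + j1000·0.002) = 1 + j2 → |·| ≈ 2.2361, ∠ ≈ 63.43°
|T| = 1000 · 1.4142 / (2.2361) ≈ 632.44
Gain = 20 log₁₀(632.44) ≈ 56.02 dB
∠T = (45.00°) − (63.43°) = -18.43°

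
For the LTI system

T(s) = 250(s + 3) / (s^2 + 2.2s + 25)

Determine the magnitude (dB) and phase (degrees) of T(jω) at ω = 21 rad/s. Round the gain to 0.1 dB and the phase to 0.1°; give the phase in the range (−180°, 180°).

22.1 dB, -91.8°

At s = jω = j21:
zero (s+3): 3 + j21 → |·| = √(3²+21²) = √450 ≈ 21.213, ∠ = arctan(21/3) ≈ 81.87°
quadratic: (j21)² + 2.2·j21 + 25 = -416 + j46.2 → |·| ≈ 418.56, ∠ ≈ 173.66°
|T| = 250 · 21.213 / 418.56 ≈ 12.67
Gain = 20 log₁₀(12.67) ≈ 22.06 dB
∠T = 81.87° − 173.66° = -91.79°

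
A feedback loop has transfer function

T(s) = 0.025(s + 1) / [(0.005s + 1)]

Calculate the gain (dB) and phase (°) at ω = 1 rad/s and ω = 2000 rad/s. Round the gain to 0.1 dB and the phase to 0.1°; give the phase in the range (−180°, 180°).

At ω = 1 rad/s:
zero (1 + j1·1) = 1 + j1 → |·| ≈ 1.4142, ∠ ≈ 45.00°
pole (1 + j1·0.005) = 1 + j0.005 → |·| ≈ 1, ∠ ≈ 0.29°
|T| = 0.025 · 1.4142 / (1) ≈ 0.035355
Gain = 20 log₁₀(0.035355) ≈ -29.03 dB
∠T = (45.00°) − (0.29°) = 44.71°

At ω = 2000 rad/s:
zero (1 + j2000·1) = 1 + j2000 → |·| ≈ 2000, ∠ ≈ 89.97°
pole (1 + j2000·0.005) = 1 + j10 → |·| ≈ 10.05, ∠ ≈ 84.29°
|T| = 0.025 · 2000 / (10.05) ≈ 4.9751
Gain = 20 log₁₀(4.9751) ≈ 13.94 dB
∠T = (89.97°) − (84.29°) = 5.68°

ω = 1: -29.0 dB, 44.7°; ω = 2000: 13.9 dB, 5.7°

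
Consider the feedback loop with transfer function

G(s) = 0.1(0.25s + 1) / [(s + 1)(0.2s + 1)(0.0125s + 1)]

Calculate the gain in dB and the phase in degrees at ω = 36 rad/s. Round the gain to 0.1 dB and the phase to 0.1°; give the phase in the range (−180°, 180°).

-50.0 dB, -111.1°

At ω = 36 rad/s:
zero (1 + j36·0.25) = 1 + j9 → |·| ≈ 9.0554, ∠ ≈ 83.66°
pole (1 + j36·1) = 1 + j36 → |·| ≈ 36.014, ∠ ≈ 88.41°
pole (1 + j36·0.2) = 1 + j7.2 → |·| ≈ 7.2691, ∠ ≈ 82.09°
pole (1 + j36·0.0125) = 1 + j0.45 → |·| ≈ 1.0966, ∠ ≈ 24.23°
|G| = 0.1 · 9.0554 / (36.014 · 7.2691 · 1.0966) ≈ 0.0031543
Gain = 20 log₁₀(0.0031543) ≈ -50.02 dB
∠G = (83.66°) − (88.41° + 82.09° + 24.23°) = -111.07°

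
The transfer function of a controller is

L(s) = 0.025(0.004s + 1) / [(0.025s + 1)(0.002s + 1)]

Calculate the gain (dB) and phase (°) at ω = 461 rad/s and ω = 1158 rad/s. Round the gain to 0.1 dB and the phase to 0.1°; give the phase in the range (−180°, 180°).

ω = 461: -49.5 dB, -66.2°; ω = 1158: -55.8 dB, -76.9°

At ω = 461 rad/s:
zero (1 + j461·0.004) = 1 + j1.844 → |·| ≈ 2.0977, ∠ ≈ 61.53°
pole (1 + j461·0.025) = 1 + j11.525 → |·| ≈ 11.568, ∠ ≈ 85.04°
pole (1 + j461·0.002) = 1 + j0.922 → |·| ≈ 1.3602, ∠ ≈ 42.68°
|L| = 0.025 · 2.0977 / (11.568 · 1.3602) ≈ 0.0033329
Gain = 20 log₁₀(0.0033329) ≈ -49.54 dB
∠L = (61.53°) − (85.04° + 42.68°) = -66.19°

At ω = 1158 rad/s:
zero (1 + j1158·0.004) = 1 + j4.632 → |·| ≈ 4.7387, ∠ ≈ 77.82°
pole (1 + j1158·0.025) = 1 + j28.95 → |·| ≈ 28.967, ∠ ≈ 88.02°
pole (1 + j1158·0.002) = 1 + j2.316 → |·| ≈ 2.5227, ∠ ≈ 66.65°
|L| = 0.025 · 4.7387 / (28.967 · 2.5227) ≈ 0.0016212
Gain = 20 log₁₀(0.0016212) ≈ -55.80 dB
∠L = (77.82°) − (88.02° + 66.65°) = -76.85°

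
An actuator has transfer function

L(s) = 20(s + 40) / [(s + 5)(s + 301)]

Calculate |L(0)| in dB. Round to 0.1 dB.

-5.5 dB

L(0) = 20·40 / (5·301) ≈ 0.53156
20 log₁₀(0.53156) ≈ -5.49 dB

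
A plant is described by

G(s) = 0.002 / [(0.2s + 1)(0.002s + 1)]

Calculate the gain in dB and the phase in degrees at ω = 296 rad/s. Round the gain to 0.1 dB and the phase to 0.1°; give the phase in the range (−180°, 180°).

-90.7 dB, -119.7°

At ω = 296 rad/s:
pole (1 + j296·0.2) = 1 + j59.2 → |·| ≈ 59.208, ∠ ≈ 89.03°
pole (1 + j296·0.002) = 1 + j0.592 → |·| ≈ 1.1621, ∠ ≈ 30.63°
|G| = 0.002 · 1 / (59.208 · 1.1621) ≈ 2.9067e-05
Gain = 20 log₁₀(2.9067e-05) ≈ -90.73 dB
∠G = (0°) − (89.03° + 30.63°) = -119.66°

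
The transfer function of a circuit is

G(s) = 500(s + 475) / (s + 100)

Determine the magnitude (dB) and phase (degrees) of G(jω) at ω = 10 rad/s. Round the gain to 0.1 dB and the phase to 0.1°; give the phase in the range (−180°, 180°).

67.5 dB, -4.5°

At s = jω = j10:
zero (s+475): 475 + j10 → |·| = √(475²+10²) = √225725 ≈ 475.11, ∠ = arctan(10/475) ≈ 1.21°
pole (s+100): 100 + j10 → |·| = √(100²+10²) = √10100 ≈ 100.5, ∠ = arctan(10/100) ≈ 5.71°
|G| = 500 · 475.11 / 100.5 ≈ 2363.7
Gain = 20 log₁₀(2363.7) ≈ 67.47 dB
∠G = 1.21° − 5.71° = -4.50°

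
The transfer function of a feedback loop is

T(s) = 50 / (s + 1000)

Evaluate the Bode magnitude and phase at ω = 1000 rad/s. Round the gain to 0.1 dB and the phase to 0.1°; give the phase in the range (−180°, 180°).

-29.0 dB, -45.0°

At s = jω = j1000:
pole (s+1000): 1000 + j1000 → |·| = √(1000²+1000²) = √2000000 ≈ 1414.2, ∠ = arctan(1000/1000) ≈ 45.00°
|T| = 50 / 1414.2 ≈ 0.035356
Gain = 20 log₁₀(0.035356) ≈ -29.03 dB
∠T = 0.00° − 45.00° = -45.00°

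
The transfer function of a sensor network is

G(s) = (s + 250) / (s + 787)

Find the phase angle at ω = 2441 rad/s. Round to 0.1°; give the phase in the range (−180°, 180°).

At s = jω = j2441:
zero (s+250): 250 + j2441 → |·| = √(250²+2441²) = √6020981 ≈ 2453.8, ∠ = arctan(2441/250) ≈ 84.15°
pole (s+787): 787 + j2441 → |·| = √(787²+2441²) = √6577850 ≈ 2564.7, ∠ = arctan(2441/787) ≈ 72.13°
∠G = 84.15° − 72.13° = 12.02°

12.0°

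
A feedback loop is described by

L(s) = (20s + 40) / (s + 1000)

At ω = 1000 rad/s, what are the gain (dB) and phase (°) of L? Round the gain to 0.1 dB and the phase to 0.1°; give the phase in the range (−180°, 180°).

23.0 dB, 44.9°

Substitute s = j1000:
Numerator: 20(j1000) + 40 = 40 + j20000
Denominator: (j1000) + 1000 = 1000 + j1000
|N| = √(40² + 20000²) ≈ 20000, ∠N ≈ 89.89°
|D| = √(1000² + 1000²) ≈ 1414.2, ∠D ≈ 45.00°
|L| = 20000 / 1414.2 ≈ 14.142
Gain = 20 log₁₀(14.142) ≈ 23.01 dB
∠L = 89.89° − 45.00° = 44.89°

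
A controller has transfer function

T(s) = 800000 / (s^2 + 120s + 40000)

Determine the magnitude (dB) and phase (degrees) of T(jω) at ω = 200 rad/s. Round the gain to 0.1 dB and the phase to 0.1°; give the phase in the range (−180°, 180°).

At s = jω = j200:
quadratic: (j200)² + 120·j200 + 40000 = 0 + j24000 → |·| ≈ 24000, ∠ ≈ 90.00°
|T| = 800000 / 24000 ≈ 33.333
Gain = 20 log₁₀(33.333) ≈ 30.46 dB
∠T = 0.00° − 90.00° = -90.00°

30.5 dB, -90.0°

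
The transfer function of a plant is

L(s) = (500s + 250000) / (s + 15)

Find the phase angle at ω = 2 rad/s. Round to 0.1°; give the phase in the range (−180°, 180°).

-7.4°

Substitute s = j2:
Numerator: 500(j2) + 250000 = 250000 + j1000
Denominator: (j2) + 15 = 15 + j2
|N| = √(250000² + 1000²) ≈ 2.5e+05, ∠N ≈ 0.23°
|D| = √(15² + 2²) ≈ 15.133, ∠D ≈ 7.59°
∠L = 0.23° − 7.59° = -7.36°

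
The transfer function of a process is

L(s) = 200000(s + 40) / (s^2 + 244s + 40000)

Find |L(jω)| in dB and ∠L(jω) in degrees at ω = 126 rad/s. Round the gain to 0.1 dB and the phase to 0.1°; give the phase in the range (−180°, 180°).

56.6 dB, 20.5°

At s = jω = j126:
zero (s+40): 40 + j126 → |·| = √(40²+126²) = √17476 ≈ 132.2, ∠ = arctan(126/40) ≈ 72.39°
quadratic: (j126)² + 244·j126 + 40000 = 24124 + j30744 → |·| ≈ 39079, ∠ ≈ 51.88°
|L| = 200000 · 132.2 / 39079 ≈ 676.58
Gain = 20 log₁₀(676.58) ≈ 56.61 dB
∠L = 72.39° − 51.88° = 20.51°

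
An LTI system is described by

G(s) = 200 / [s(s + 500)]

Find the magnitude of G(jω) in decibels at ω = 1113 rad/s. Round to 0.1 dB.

-76.6 dB

At s = jω = j1113:
pole (s+500): 500 + j1113 → |·| = √(500²+1113²) = √1488769 ≈ 1220.2, ∠ = arctan(1113/500) ≈ 65.81°
pole at origin: |s| = 1113, ∠ = 90.00° (in denominator)
|G| = 200 / 1.3581e+06 ≈ 0.00014726
Gain = 20 log₁₀(0.00014726) ≈ -76.64 dB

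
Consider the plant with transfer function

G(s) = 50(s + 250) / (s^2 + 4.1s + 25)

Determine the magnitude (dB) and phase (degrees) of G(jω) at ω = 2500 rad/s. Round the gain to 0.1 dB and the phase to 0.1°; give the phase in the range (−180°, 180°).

At s = jω = j2500:
zero (s+250): 250 + j2500 → |·| = √(250²+2500²) = √6312500 ≈ 2512.5, ∠ = arctan(2500/250) ≈ 84.29°
quadratic: (j2500)² + 4.1·j2500 + 25 = -6249975 + j10250 → |·| ≈ 6.25e+06, ∠ ≈ 179.91°
|G| = 50 · 2512.5 / 6.25e+06 ≈ 0.0201
Gain = 20 log₁₀(0.0201) ≈ -33.94 dB
∠G = 84.29° − 179.91° = -95.62°

-33.9 dB, -95.6°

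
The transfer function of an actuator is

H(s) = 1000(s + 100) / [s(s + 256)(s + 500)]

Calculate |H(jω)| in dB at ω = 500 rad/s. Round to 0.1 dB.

-51.8 dB

At s = jω = j500:
zero (s+100): 100 + j500 → |·| = √(100²+500²) = √260000 ≈ 509.9, ∠ = arctan(500/100) ≈ 78.69°
pole (s+256): 256 + j500 → |·| = √(256²+500²) = √315536 ≈ 561.73, ∠ = arctan(500/256) ≈ 62.89°
pole (s+500): 500 + j500 → |·| = √(500²+500²) = √500000 ≈ 707.11, ∠ = arctan(500/500) ≈ 45.00°
pole at origin: |s| = 500, ∠ = 90.00° (in denominator)
|H| = 1000 · 509.9 / 1.986e+08 ≈ 0.0025675
Gain = 20 log₁₀(0.0025675) ≈ -51.81 dB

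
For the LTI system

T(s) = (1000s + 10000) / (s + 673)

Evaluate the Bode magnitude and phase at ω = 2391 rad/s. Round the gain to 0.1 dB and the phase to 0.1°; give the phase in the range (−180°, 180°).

Substitute s = j2391:
Numerator: 1000(j2391) + 10000 = 10000 + j2391000
Denominator: (j2391) + 673 = 673 + j2391
|N| = √(10000² + 2391000²) ≈ 2.391e+06, ∠N ≈ 89.76°
|D| = √(673² + 2391²) ≈ 2483.9, ∠D ≈ 74.28°
|T| = 2.391e+06 / 2483.9 ≈ 962.6
Gain = 20 log₁₀(962.6) ≈ 59.67 dB
∠T = 89.76° − 74.28° = 15.48°

59.7 dB, 15.5°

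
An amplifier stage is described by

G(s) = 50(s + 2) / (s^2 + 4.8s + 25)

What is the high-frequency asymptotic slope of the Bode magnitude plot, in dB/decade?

Each pole contributes −20 dB/decade at high frequency; each zero contributes +20 dB/decade.
Net: 1 zero(s) − 2 pole(s) → -20 dB/decade.

-20 dB/decade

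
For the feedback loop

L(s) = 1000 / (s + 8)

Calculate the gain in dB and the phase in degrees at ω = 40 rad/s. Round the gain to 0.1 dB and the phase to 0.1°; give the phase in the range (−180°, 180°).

27.8 dB, -78.7°

At s = jω = j40:
pole (s+8): 8 + j40 → |·| = √(8²+40²) = √1664 ≈ 40.792, ∠ = arctan(40/8) ≈ 78.69°
|L| = 1000 / 40.792 ≈ 24.515
Gain = 20 log₁₀(24.515) ≈ 27.79 dB
∠L = 0.00° − 78.69° = -78.69°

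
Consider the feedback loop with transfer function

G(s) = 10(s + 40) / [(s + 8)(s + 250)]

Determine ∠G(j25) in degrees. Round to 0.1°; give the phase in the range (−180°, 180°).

-46.0°

At s = jω = j25:
zero (s+40): 40 + j25 → |·| = √(40²+25²) = √2225 ≈ 47.17, ∠ = arctan(25/40) ≈ 32.01°
pole (s+8): 8 + j25 → |·| = √(8²+25²) = √689 ≈ 26.249, ∠ = arctan(25/8) ≈ 72.26°
pole (s+250): 250 + j25 → |·| = √(250²+25²) = √63125 ≈ 251.25, ∠ = arctan(25/250) ≈ 5.71°
∠G = 32.01° − 77.97° = -45.96°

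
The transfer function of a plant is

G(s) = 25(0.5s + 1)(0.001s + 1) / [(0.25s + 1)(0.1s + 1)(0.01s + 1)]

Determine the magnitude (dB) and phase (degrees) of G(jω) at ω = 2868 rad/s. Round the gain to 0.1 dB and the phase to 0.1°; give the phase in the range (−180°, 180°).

-34.7 dB, -107.0°

At ω = 2868 rad/s:
zero (1 + j2868·0.5) = 1 + j1434 → |·| ≈ 1434, ∠ ≈ 89.96°
zero (1 + j2868·0.001) = 1 + j2.868 → |·| ≈ 3.0373, ∠ ≈ 70.78°
pole (1 + j2868·0.25) = 1 + j717 → |·| ≈ 717, ∠ ≈ 89.92°
pole (1 + j2868·0.1) = 1 + j286.8 → |·| ≈ 286.8, ∠ ≈ 89.80°
pole (1 + j2868·0.01) = 1 + j28.68 → |·| ≈ 28.697, ∠ ≈ 88.00°
|G| = 25 · 1434 · 3.0373 / (717 · 286.8 · 28.697) ≈ 0.018452
Gain = 20 log₁₀(0.018452) ≈ -34.68 dB
∠G = (89.96° + 70.78°) − (89.92° + 89.80° + 88.00°) = -106.98°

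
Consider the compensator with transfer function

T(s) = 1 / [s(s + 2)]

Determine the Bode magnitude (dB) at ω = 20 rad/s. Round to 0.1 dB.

-52.1 dB

At s = jω = j20:
pole (s+2): 2 + j20 → |·| = √(2²+20²) = √404 ≈ 20.1, ∠ = arctan(20/2) ≈ 84.29°
pole at origin: |s| = 20, ∠ = 90.00° (in denominator)
|T| = 1 / 402 ≈ 0.0024876
Gain = 20 log₁₀(0.0024876) ≈ -52.08 dB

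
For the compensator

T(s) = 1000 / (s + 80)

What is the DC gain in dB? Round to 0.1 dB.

T(0) = 1000 / (80) = 12.5
20 log₁₀(12.5) ≈ 21.94 dB

21.9 dB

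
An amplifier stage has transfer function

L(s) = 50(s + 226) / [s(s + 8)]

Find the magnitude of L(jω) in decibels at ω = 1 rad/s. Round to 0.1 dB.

At s = jω = j1:
zero (s+226): 226 + j1 → |·| = √(226²+1²) = √51077 ≈ 226, ∠ = arctan(1/226) ≈ 0.25°
pole (s+8): 8 + j1 → |·| = √(8²+1²) = √65 ≈ 8.0623, ∠ = arctan(1/8) ≈ 7.13°
pole at origin: |s| = 1, ∠ = 90.00° (in denominator)
|L| = 50 · 226 / 8.0623 ≈ 1401.6
Gain = 20 log₁₀(1401.6) ≈ 62.93 dB

62.9 dB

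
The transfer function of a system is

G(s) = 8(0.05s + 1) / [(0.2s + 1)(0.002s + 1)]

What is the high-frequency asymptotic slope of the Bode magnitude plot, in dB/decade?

Each pole contributes −20 dB/decade at high frequency; each zero contributes +20 dB/decade.
Net: 1 zero(s) − 2 pole(s) → -20 dB/decade.

-20 dB/decade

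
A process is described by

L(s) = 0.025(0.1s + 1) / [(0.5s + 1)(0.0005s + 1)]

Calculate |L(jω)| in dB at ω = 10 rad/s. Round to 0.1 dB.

At ω = 10 rad/s:
zero (1 + j10·0.1) = 1 + j1 → |·| ≈ 1.4142, ∠ ≈ 45.00°
pole (1 + j10·0.5) = 1 + j5 → |·| ≈ 5.099, ∠ ≈ 78.69°
pole (1 + j10·0.0005) = 1 + j0.005 → |·| ≈ 1, ∠ ≈ 0.29°
|L| = 0.025 · 1.4142 / (5.099 · 1) ≈ 0.0069337
Gain = 20 log₁₀(0.0069337) ≈ -43.18 dB

-43.2 dB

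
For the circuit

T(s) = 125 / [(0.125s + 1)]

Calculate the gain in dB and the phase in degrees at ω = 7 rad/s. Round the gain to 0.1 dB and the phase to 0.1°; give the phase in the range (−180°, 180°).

At ω = 7 rad/s:
pole (1 + j7·0.125) = 1 + j0.875 → |·| ≈ 1.3288, ∠ ≈ 41.19°
|T| = 125 · 1 / (1.3288) ≈ 94.07
Gain = 20 log₁₀(94.07) ≈ 39.47 dB
∠T = (0°) − (41.19°) = -41.19°

39.5 dB, -41.2°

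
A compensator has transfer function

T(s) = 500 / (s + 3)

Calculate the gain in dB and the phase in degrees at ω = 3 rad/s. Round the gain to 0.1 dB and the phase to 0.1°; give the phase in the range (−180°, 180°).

41.4 dB, -45.0°

Substitute s = j3:
Numerator: 500 = 500 + j0
Denominator: (j3) + 3 = 3 + j3
|N| = √(500² + 0²) ≈ 500, ∠N ≈ 0.00°
|D| = √(3² + 3²) ≈ 4.2426, ∠D ≈ 45.00°
|T| = 500 / 4.2426 ≈ 117.85
Gain = 20 log₁₀(117.85) ≈ 41.43 dB
∠T = 0.00° − 45.00° = -45.00°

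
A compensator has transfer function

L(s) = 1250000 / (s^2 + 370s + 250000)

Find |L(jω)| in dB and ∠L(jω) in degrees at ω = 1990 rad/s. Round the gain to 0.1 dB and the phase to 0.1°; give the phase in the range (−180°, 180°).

-9.6 dB, -168.8°

At s = jω = j1990:
quadratic: (j1990)² + 370·j1990 + 250000 = -3710100 + j736300 → |·| ≈ 3.7825e+06, ∠ ≈ 168.78°
|L| = 1250000 / 3.7825e+06 ≈ 0.33047
Gain = 20 log₁₀(0.33047) ≈ -9.62 dB
∠L = 0.00° − 168.78° = -168.78°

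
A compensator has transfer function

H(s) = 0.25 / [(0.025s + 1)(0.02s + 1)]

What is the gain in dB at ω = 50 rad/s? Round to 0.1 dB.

-19.1 dB

At ω = 50 rad/s:
pole (1 + j50·0.025) = 1 + j1.25 → |·| ≈ 1.6008, ∠ ≈ 51.34°
pole (1 + j50·0.02) = 1 + j1 → |·| ≈ 1.4142, ∠ ≈ 45.00°
|H| = 0.25 · 1 / (1.6008 · 1.4142) ≈ 0.11043
Gain = 20 log₁₀(0.11043) ≈ -19.14 dB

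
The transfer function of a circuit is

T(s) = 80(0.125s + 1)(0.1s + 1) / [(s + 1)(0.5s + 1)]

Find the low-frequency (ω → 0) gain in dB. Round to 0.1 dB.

T(0) = 80 · 1 / 1 = 80
20 log₁₀(80) ≈ 38.06 dB

38.1 dB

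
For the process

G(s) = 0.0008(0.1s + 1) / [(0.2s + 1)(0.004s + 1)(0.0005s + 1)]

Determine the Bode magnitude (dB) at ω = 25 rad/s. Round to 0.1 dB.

-67.5 dB

At ω = 25 rad/s:
zero (1 + j25·0.1) = 1 + j2.5 → |·| ≈ 2.6926, ∠ ≈ 68.20°
pole (1 + j25·0.2) = 1 + j5 → |·| ≈ 5.099, ∠ ≈ 78.69°
pole (1 + j25·0.004) = 1 + j0.1 → |·| ≈ 1.005, ∠ ≈ 5.71°
pole (1 + j25·0.0005) = 1 + j0.0125 → |·| ≈ 1.0001, ∠ ≈ 0.72°
|G| = 0.0008 · 2.6926 / (5.099 · 1.005 · 1.0001) ≈ 0.00042031
Gain = 20 log₁₀(0.00042031) ≈ -67.53 dB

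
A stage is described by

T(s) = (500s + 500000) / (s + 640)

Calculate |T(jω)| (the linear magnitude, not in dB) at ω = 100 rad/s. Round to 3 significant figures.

776

Substitute s = j100:
Numerator: 500(j100) + 500000 = 500000 + j50000
Denominator: (j100) + 640 = 640 + j100
|N| = √(500000² + 50000²) ≈ 5.0249e+05, ∠N ≈ 5.71°
|D| = √(640² + 100²) ≈ 647.77, ∠D ≈ 8.88°
|T| = 5.0249e+05 / 647.77 ≈ 775.72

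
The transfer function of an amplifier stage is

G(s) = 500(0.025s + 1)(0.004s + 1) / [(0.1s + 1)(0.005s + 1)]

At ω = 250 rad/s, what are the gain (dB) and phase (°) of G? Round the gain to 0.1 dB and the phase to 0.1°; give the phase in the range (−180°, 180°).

At ω = 250 rad/s:
zero (1 + j250·0.025) = 1 + j6.25 → |·| ≈ 6.3295, ∠ ≈ 80.91°
zero (1 + j250·0.004) = 1 + j1 → |·| ≈ 1.4142, ∠ ≈ 45.00°
pole (1 + j250·0.1) = 1 + j25 → |·| ≈ 25.02, ∠ ≈ 87.71°
pole (1 + j250·0.005) = 1 + j1.25 → |·| ≈ 1.6008, ∠ ≈ 51.34°
|G| = 500 · 6.3295 · 1.4142 / (25.02 · 1.6008) ≈ 111.74
Gain = 20 log₁₀(111.74) ≈ 40.96 dB
∠G = (80.91° + 45.00°) − (87.71° + 51.34°) = -13.14°

41.0 dB, -13.1°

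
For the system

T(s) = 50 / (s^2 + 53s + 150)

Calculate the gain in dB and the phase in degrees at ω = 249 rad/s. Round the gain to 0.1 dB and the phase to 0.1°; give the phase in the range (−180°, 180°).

-62.0 dB, -168.0°

Substitute s = j249:
Numerator: 50 = 50 + j0
Denominator: (j249)^2 + 53(j249) + 150 = -61851 + j13197
|N| = √(50² + 0²) ≈ 50, ∠N ≈ 0.00°
|D| = √(61851² + 13197²) ≈ 63243, ∠D ≈ 167.96°
|T| = 50 / 63243 ≈ 0.0007906
Gain = 20 log₁₀(0.0007906) ≈ -62.04 dB
∠T = 0.00° − 167.96° = -167.96°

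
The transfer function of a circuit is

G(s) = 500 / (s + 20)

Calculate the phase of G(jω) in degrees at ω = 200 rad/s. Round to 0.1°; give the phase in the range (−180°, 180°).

At s = jω = j200:
pole (s+20): 20 + j200 → |·| = √(20²+200²) = √40400 ≈ 201, ∠ = arctan(200/20) ≈ 84.29°
∠G = 0.00° − 84.29° = -84.29°

-84.3°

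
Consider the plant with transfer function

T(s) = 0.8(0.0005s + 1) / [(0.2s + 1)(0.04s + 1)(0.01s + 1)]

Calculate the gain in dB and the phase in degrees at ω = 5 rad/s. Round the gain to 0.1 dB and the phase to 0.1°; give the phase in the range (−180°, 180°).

At ω = 5 rad/s:
zero (1 + j5·0.0005) = 1 + j0.0025 → |·| ≈ 1, ∠ ≈ 0.14°
pole (1 + j5·0.2) = 1 + j1 → |·| ≈ 1.4142, ∠ ≈ 45.00°
pole (1 + j5·0.04) = 1 + j0.2 → |·| ≈ 1.0198, ∠ ≈ 11.31°
pole (1 + j5·0.01) = 1 + j0.05 → |·| ≈ 1.0012, ∠ ≈ 2.86°
|T| = 0.8 · 1 / (1.4142 · 1.0198 · 1.0012) ≈ 0.55404
Gain = 20 log₁₀(0.55404) ≈ -5.13 dB
∠T = (0.14°) − (45.00° + 11.31° + 2.86°) = -59.03°

-5.1 dB, -59.0°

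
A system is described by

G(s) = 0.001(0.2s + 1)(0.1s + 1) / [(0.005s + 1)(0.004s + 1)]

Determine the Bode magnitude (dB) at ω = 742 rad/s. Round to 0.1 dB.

At ω = 742 rad/s:
zero (1 + j742·0.2) = 1 + j148.4 → |·| ≈ 148.4, ∠ ≈ 89.61°
zero (1 + j742·0.1) = 1 + j74.2 → |·| ≈ 74.207, ∠ ≈ 89.23°
pole (1 + j742·0.005) = 1 + j3.71 → |·| ≈ 3.8424, ∠ ≈ 74.91°
pole (1 + j742·0.004) = 1 + j2.968 → |·| ≈ 3.1319, ∠ ≈ 71.38°
|G| = 0.001 · 148.4 · 74.207 / (3.8424 · 3.1319) ≈ 0.9151
Gain = 20 log₁₀(0.9151) ≈ -0.77 dB

-0.8 dB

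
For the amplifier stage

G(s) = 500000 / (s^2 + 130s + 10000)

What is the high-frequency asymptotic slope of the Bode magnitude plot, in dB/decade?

-40 dB/decade

Each pole contributes −20 dB/decade at high frequency; each zero contributes +20 dB/decade.
Net: 0 zero(s) − 2 pole(s) → -40 dB/decade.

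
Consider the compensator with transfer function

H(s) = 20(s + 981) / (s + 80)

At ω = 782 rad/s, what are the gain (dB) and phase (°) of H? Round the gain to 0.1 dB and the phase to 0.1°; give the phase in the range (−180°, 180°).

At s = jω = j782:
zero (s+981): 981 + j782 → |·| = √(981²+782²) = √1573885 ≈ 1254.5, ∠ = arctan(782/981) ≈ 38.56°
pole (s+80): 80 + j782 → |·| = √(80²+782²) = √617924 ≈ 786.08, ∠ = arctan(782/80) ≈ 84.16°
|H| = 20 · 1254.5 / 786.08 ≈ 31.918
Gain = 20 log₁₀(31.918) ≈ 30.08 dB
∠H = 38.56° − 84.16° = -45.60°

30.1 dB, -45.6°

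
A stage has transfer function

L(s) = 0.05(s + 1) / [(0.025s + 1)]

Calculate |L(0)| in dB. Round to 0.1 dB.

L(0) = 0.05 · 1 / 1 = 0.05
20 log₁₀(0.05) ≈ -26.02 dB

-26.0 dB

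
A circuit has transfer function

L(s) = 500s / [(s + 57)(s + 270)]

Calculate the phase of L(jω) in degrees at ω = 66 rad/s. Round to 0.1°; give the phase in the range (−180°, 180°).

27.1°

At s = jω = j66:
zero at origin: s = j66 → |·| = 66, ∠ = 90.00°
pole (s+57): 57 + j66 → |·| = √(57²+66²) = √7605 ≈ 87.207, ∠ = arctan(66/57) ≈ 49.18°
pole (s+270): 270 + j66 → |·| = √(270²+66²) = √77256 ≈ 277.95, ∠ = arctan(66/270) ≈ 13.74°
∠L = 90.00° − 62.92° = 27.08°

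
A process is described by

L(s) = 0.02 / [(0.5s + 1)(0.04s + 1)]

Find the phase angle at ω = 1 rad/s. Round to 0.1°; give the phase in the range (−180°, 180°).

At ω = 1 rad/s:
pole (1 + j1·0.5) = 1 + j0.5 → |·| ≈ 1.118, ∠ ≈ 26.57°
pole (1 + j1·0.04) = 1 + j0.04 → |·| ≈ 1.0008, ∠ ≈ 2.29°
∠L = (0°) − (26.57° + 2.29°) = -28.86°

-28.9°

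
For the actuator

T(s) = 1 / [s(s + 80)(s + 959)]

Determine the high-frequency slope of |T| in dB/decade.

Each pole contributes −20 dB/decade at high frequency; each zero contributes +20 dB/decade.
Net: 0 zero(s) − 3 pole(s) → -60 dB/decade.

-60 dB/decade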